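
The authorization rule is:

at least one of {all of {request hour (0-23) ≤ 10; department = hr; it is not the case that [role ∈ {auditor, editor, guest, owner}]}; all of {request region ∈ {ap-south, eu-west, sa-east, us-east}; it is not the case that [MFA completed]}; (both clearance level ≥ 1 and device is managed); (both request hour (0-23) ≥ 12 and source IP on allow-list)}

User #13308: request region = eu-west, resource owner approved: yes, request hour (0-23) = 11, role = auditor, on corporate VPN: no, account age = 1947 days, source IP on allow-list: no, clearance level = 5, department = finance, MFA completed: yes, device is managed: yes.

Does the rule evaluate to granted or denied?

Atomic conditions:
  request hour (0-23) ≤ 10: 11 ≤ 10 is false
  department = hr: finance == hr is false
  role ∈ {auditor, editor, guest, owner}: auditor is in the set → true
  request region ∈ {ap-south, eu-west, sa-east, us-east}: eu-west is in the set → true
  MFA completed: yes → true
  clearance level ≥ 1: 5 ≥ 1 is true
  device is managed: yes → true
  request hour (0-23) ≥ 12: 11 ≥ 12 is false
  source IP on allow-list: no → false
Combine:
[1.3] NOT true = false
[1] false AND false AND false = false
[2.2] NOT true = false
[2] true AND false = false
[3] true AND true = true
[4] false AND false = false
[root] false OR false OR true OR false = true
Overall: true → granted

Granted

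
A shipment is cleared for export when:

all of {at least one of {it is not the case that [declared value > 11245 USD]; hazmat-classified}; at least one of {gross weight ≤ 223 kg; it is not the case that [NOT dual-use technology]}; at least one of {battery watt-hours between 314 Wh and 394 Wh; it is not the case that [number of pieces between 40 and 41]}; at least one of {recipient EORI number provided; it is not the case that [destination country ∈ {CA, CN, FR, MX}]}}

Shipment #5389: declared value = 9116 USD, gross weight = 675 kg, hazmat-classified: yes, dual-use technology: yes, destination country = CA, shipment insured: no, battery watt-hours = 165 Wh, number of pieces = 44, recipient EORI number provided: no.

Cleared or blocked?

Blocked

Atomic conditions:
  declared value > 11245 USD: 9116 > 11245 is false
  hazmat-classified: yes → true
  gross weight ≤ 223 kg: 675 ≤ 223 is false
  NOT dual-use technology: yes → false
  battery watt-hours between 314 Wh and 394 Wh: 165 in [314, 394] is false
  number of pieces between 40 and 41: 44 in [40, 41] is false
  recipient EORI number provided: no → false
  destination country ∈ {CA, CN, FR, MX}: CA is in the set → true
Combine:
[1.1] NOT false = true
[1] true OR true = true
[2.2] NOT false = true
[2] false OR true = true
[3.2] NOT false = true
[3] false OR true = true
[4.2] NOT true = false
[4] false OR false = false
[root] true AND true AND true AND false = false
Overall: false → blocked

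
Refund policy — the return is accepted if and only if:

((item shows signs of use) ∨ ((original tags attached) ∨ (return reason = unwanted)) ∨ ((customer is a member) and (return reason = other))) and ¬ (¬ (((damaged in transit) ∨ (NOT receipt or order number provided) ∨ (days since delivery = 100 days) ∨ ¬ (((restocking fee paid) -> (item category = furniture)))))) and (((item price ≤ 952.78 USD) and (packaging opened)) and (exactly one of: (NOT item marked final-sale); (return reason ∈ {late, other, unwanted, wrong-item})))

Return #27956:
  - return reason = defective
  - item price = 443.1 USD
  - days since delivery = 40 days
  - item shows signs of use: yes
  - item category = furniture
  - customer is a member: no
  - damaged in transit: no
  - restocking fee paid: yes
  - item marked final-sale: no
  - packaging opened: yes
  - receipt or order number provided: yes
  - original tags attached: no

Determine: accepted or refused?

Atomic conditions:
  item shows signs of use: yes → true
  original tags attached: no → false
  return reason = unwanted: defective == unwanted is false
  customer is a member: no → false
  return reason = other: defective == other is false
  damaged in transit: no → false
  NOT receipt or order number provided: yes → false
  days since delivery = 100 days: 40 == 100 is false
  restocking fee paid: yes → true
  item category = furniture: furniture == furniture is true
  item price ≤ 952.78 USD: 443.1 ≤ 952.78 is true
  packaging opened: yes → true
  NOT item marked final-sale: no → true
  return reason ∈ {late, other, unwanted, wrong-item}: defective is not in the set → false
Combine:
[1.2] false OR false = false
[1.3] false AND false = false
[1] true OR false OR false = true
[2.1.1.4.1] true → true = true
[2.1.1.4] NOT true = false
[2.1.1] false OR false OR false OR false = false
[2.1] NOT false = true
[2] NOT true = false
[3.1] true AND true = true
[3.2] exactly-one(true, false) = true
[3] true AND true = true
[root] true AND false AND true = false
Overall: false → refused

Refused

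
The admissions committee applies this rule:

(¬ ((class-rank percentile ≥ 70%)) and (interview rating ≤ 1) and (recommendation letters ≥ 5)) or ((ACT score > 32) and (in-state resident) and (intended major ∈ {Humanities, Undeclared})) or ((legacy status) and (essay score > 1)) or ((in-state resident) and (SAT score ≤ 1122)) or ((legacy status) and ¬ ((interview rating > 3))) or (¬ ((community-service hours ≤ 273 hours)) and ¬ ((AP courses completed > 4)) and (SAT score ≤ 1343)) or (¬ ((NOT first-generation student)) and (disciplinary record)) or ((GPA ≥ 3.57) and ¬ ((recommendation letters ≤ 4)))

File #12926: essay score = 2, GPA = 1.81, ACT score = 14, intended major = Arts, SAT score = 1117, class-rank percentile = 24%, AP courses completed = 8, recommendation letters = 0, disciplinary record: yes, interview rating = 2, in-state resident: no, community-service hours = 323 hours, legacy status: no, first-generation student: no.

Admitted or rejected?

Atomic conditions:
  class-rank percentile ≥ 70%: 24 ≥ 70 is false
  interview rating ≤ 1: 2 ≤ 1 is false
  recommendation letters ≥ 5: 0 ≥ 5 is false
  ACT score > 32: 14 > 32 is false
  in-state resident: no → false
  intended major ∈ {Humanities, Undeclared}: Arts is not in the set → false
  legacy status: no → false
  essay score > 1: 2 > 1 is true
  SAT score ≤ 1122: 1117 ≤ 1122 is true
  interview rating > 3: 2 > 3 is false
  community-service hours ≤ 273 hours: 323 ≤ 273 is false
  AP courses completed > 4: 8 > 4 is true
  SAT score ≤ 1343: 1117 ≤ 1343 is true
  NOT first-generation student: no → true
  disciplinary record: yes → true
  GPA ≥ 3.57: 1.81 ≥ 3.57 is false
  recommendation letters ≤ 4: 0 ≤ 4 is true
Combine:
[1.1] NOT false = true
[1] true AND false AND false = false
[2] false AND false AND false = false
[3] false AND true = false
[4] false AND true = false
[5.2] NOT false = true
[5] false AND true = false
[6.1] NOT false = true
[6.2] NOT true = false
[6] true AND false AND true = false
[7.1] NOT true = false
[7] false AND true = false
[8.2] NOT true = false
[8] false AND false = false
[root] false OR false OR false OR false OR false OR false OR false OR false = false
Overall: false → rejected

Rejected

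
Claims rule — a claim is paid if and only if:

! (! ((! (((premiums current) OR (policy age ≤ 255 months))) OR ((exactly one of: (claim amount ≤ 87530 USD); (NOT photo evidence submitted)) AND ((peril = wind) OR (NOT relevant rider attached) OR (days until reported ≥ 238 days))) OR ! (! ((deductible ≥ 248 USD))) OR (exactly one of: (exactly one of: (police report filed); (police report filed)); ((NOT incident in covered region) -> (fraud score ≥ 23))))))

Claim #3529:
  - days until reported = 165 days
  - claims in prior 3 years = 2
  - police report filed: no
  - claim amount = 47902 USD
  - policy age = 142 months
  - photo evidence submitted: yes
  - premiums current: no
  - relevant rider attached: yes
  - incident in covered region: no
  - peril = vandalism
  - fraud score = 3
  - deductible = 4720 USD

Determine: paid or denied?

Paid

Atomic conditions:
  premiums current: no → false
  policy age ≤ 255 months: 142 ≤ 255 is true
  claim amount ≤ 87530 USD: 47902 ≤ 87530 is true
  NOT photo evidence submitted: yes → false
  peril = wind: vandalism == wind is false
  NOT relevant rider attached: yes → false
  days until reported ≥ 238 days: 165 ≥ 238 is false
  deductible ≥ 248 USD: 4720 ≥ 248 is true
  police report filed: no → false
  NOT incident in covered region: no → true
  fraud score ≥ 23: 3 ≥ 23 is false
Combine:
[1.1.1.1] false OR true = true
[1.1.1] NOT true = false
[1.1.2.1] exactly-one(true, false) = true
[1.1.2.2] false OR false OR false = false
[1.1.2] true AND false = false
[1.1.3.1] NOT true = false
[1.1.3] NOT false = true
[1.1.4.1] exactly-one(false, false) = false
[1.1.4.2] true → false = false
[1.1.4] exactly-one(false, false) = false
[1.1] false OR false OR true OR false = true
[1] NOT true = false
[root] NOT false = true
Overall: true → paid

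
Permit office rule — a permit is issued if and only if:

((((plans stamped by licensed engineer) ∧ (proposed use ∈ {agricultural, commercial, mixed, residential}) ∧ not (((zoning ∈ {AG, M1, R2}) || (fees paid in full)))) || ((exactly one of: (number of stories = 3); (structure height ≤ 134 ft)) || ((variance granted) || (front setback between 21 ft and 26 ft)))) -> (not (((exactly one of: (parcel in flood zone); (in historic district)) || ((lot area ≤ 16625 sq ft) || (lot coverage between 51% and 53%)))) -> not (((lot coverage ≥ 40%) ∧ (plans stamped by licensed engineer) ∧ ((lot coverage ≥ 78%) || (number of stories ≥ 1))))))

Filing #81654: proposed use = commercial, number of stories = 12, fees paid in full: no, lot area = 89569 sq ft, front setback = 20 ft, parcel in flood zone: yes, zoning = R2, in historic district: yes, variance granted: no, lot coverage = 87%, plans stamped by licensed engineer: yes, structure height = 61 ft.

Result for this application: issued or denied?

Denied

Atomic conditions:
  plans stamped by licensed engineer: yes → true
  proposed use ∈ {agricultural, commercial, mixed, residential}: commercial is in the set → true
  zoning ∈ {AG, M1, R2}: R2 is in the set → true
  fees paid in full: no → false
  number of stories = 3: 12 == 3 is false
  structure height ≤ 134 ft: 61 ≤ 134 is true
  variance granted: no → false
  front setback between 21 ft and 26 ft: 20 in [21, 26] is false
  parcel in flood zone: yes → true
  in historic district: yes → true
  lot area ≤ 16625 sq ft: 89569 ≤ 16625 is false
  lot coverage between 51% and 53%: 87 in [51, 53] is false
  lot coverage ≥ 40%: 87 ≥ 40 is true
  lot coverage ≥ 78%: 87 ≥ 78 is true
  number of stories ≥ 1: 12 ≥ 1 is true
Combine:
[1.1.3.1] true OR false = true
[1.1.3] NOT true = false
[1.1] true AND true AND false = false
[1.2.1] exactly-one(false, true) = true
[1.2.2] false OR false = false
[1.2] true OR false = true
[1] false OR true = true
[2.1.1.1] exactly-one(true, true) = false
[2.1.1.2] false OR false = false
[2.1.1] false OR false = false
[2.1] NOT false = true
[2.2.1.3] true OR true = true
[2.2.1] true AND true AND true = true
[2.2] NOT true = false
[2] true → false = false
[root] true → false = false
Overall: false → denied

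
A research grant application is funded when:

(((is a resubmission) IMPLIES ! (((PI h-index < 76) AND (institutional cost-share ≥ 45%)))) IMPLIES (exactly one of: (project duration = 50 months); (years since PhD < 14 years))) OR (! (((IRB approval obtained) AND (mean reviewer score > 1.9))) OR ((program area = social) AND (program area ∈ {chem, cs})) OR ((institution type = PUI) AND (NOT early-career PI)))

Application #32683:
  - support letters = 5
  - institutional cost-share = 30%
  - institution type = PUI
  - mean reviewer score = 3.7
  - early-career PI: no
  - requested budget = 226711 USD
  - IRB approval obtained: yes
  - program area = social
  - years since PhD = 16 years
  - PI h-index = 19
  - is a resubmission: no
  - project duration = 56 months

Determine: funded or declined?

Atomic conditions:
  is a resubmission: no → false
  PI h-index < 76: 19 < 76 is true
  institutional cost-share ≥ 45%: 30 ≥ 45 is false
  project duration = 50 months: 56 == 50 is false
  years since PhD < 14 years: 16 < 14 is false
  IRB approval obtained: yes → true
  mean reviewer score > 1.9: 3.7 > 1.9 is true
  program area = social: social == social is true
  program area ∈ {chem, cs}: social is not in the set → false
  institution type = PUI: PUI == PUI is true
  NOT early-career PI: no → true
Combine:
[1.1.2.1] true AND false = false
[1.1.2] NOT false = true
[1.1] false → true (antecedent false ⇒ implication holds) = true
[1.2] exactly-one(false, false) = false
[1] true → false = false
[2.1.1] true AND true = true
[2.1] NOT true = false
[2.2] true AND false = false
[2.3] true AND true = true
[2] false OR false OR true = true
[root] false OR true = true
Overall: true → funded

Funded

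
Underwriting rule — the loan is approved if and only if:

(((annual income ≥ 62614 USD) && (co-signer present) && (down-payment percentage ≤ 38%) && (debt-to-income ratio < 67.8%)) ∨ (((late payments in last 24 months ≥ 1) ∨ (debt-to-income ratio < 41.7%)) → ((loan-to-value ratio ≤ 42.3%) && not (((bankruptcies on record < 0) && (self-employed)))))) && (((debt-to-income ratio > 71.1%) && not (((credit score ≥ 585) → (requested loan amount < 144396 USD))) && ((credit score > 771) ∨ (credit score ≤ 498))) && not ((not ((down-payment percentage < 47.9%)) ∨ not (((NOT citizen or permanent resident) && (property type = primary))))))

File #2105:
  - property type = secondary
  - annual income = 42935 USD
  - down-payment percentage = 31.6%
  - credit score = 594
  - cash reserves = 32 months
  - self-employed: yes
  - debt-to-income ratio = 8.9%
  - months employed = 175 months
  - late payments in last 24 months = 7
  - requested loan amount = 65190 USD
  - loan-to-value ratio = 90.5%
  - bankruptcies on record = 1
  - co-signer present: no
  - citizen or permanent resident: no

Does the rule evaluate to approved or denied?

Atomic conditions:
  annual income ≥ 62614 USD: 42935 ≥ 62614 is false
  co-signer present: no → false
  down-payment percentage ≤ 38%: 31.6 ≤ 38 is true
  debt-to-income ratio < 67.8%: 8.9 < 67.8 is true
  late payments in last 24 months ≥ 1: 7 ≥ 1 is true
  debt-to-income ratio < 41.7%: 8.9 < 41.7 is true
  loan-to-value ratio ≤ 42.3%: 90.5 ≤ 42.3 is false
  bankruptcies on record < 0: 1 < 0 is false
  self-employed: yes → true
  debt-to-income ratio > 71.1%: 8.9 > 71.1 is false
  credit score ≥ 585: 594 ≥ 585 is true
  requested loan amount < 144396 USD: 65190 < 144396 is true
  credit score > 771: 594 > 771 is false
  credit score ≤ 498: 594 ≤ 498 is false
  down-payment percentage < 47.9%: 31.6 < 47.9 is true
  NOT citizen or permanent resident: no → true
  property type = primary: secondary == primary is false
Combine:
[1.1] false AND false AND true AND true = false
[1.2.1] true OR true = true
[1.2.2.2.1] false AND true = false
[1.2.2.2] NOT false = true
[1.2.2] false AND true = false
[1.2] true → false = false
[1] false OR false = false
[2.1.2.1] true → true = true
[2.1.2] NOT true = false
[2.1.3] false OR false = false
[2.1] false AND false AND false = false
[2.2.1.1] NOT true = false
[2.2.1.2.1] true AND false = false
[2.2.1.2] NOT false = true
[2.2.1] false OR true = true
[2.2] NOT true = false
[2] false AND false = false
[root] false AND false = false
Overall: false → denied

Denied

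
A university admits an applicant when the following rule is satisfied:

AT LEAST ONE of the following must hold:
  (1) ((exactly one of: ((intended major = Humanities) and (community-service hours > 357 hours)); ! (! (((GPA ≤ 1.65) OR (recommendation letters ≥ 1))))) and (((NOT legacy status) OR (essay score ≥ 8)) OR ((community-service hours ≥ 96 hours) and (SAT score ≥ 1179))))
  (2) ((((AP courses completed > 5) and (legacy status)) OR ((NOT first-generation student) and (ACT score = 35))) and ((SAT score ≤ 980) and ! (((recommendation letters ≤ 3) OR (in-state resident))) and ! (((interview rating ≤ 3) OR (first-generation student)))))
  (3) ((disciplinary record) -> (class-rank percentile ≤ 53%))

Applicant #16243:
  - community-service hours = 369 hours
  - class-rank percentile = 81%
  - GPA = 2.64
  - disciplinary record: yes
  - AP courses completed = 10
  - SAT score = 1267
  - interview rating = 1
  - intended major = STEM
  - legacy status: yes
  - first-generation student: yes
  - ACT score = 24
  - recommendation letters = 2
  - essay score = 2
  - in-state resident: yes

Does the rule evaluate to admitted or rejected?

Atomic conditions:
  intended major = Humanities: STEM == Humanities is false
  community-service hours > 357 hours: 369 > 357 is true
  GPA ≤ 1.65: 2.64 ≤ 1.65 is false
  recommendation letters ≥ 1: 2 ≥ 1 is true
  NOT legacy status: yes → false
  essay score ≥ 8: 2 ≥ 8 is false
  community-service hours ≥ 96 hours: 369 ≥ 96 is true
  SAT score ≥ 1179: 1267 ≥ 1179 is true
  AP courses completed > 5: 10 > 5 is true
  legacy status: yes → true
  NOT first-generation student: yes → false
  ACT score = 35: 24 == 35 is false
  SAT score ≤ 980: 1267 ≤ 980 is false
  recommendation letters ≤ 3: 2 ≤ 3 is true
  in-state resident: yes → true
  interview rating ≤ 3: 1 ≤ 3 is true
  first-generation student: yes → true
  disciplinary record: yes → true
  class-rank percentile ≤ 53%: 81 ≤ 53 is false
Combine:
[1.1.1] false AND true = false
[1.1.2.1.1] false OR true = true
[1.1.2.1] NOT true = false
[1.1.2] NOT false = true
[1.1] exactly-one(false, true) = true
[1.2.1] false OR false = false
[1.2.2] true AND true = true
[1.2] false OR true = true
[1] true AND true = true
[2.1.1] true AND true = true
[2.1.2] false AND false = false
[2.1] true OR false = true
[2.2.2.1] true OR true = true
[2.2.2] NOT true = false
[2.2.3.1] true OR true = true
[2.2.3] NOT true = false
[2.2] false AND false AND false = false
[2] true AND false = false
[3] true → false = false
[root] true OR false OR false = true
Overall: true → admitted

Admitted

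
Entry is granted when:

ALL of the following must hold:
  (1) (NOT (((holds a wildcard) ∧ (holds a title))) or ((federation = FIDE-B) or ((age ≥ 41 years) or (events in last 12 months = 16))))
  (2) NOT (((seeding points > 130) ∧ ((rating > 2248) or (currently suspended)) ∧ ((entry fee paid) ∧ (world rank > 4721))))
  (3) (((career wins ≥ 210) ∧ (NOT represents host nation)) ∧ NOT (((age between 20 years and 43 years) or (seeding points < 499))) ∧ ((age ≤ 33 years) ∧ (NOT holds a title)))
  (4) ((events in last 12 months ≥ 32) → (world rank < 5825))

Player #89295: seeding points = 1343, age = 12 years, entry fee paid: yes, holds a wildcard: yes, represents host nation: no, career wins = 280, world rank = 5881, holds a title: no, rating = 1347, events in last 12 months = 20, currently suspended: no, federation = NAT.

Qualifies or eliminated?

Atomic conditions:
  holds a wildcard: yes → true
  holds a title: no → false
  federation = FIDE-B: NAT == FIDE-B is false
  age ≥ 41 years: 12 ≥ 41 is false
  events in last 12 months = 16: 20 == 16 is false
  seeding points > 130: 1343 > 130 is true
  rating > 2248: 1347 > 2248 is false
  currently suspended: no → false
  entry fee paid: yes → true
  world rank > 4721: 5881 > 4721 is true
  career wins ≥ 210: 280 ≥ 210 is true
  NOT represents host nation: no → true
  age between 20 years and 43 years: 12 in [20, 43] is false
  seeding points < 499: 1343 < 499 is false
  age ≤ 33 years: 12 ≤ 33 is true
  NOT holds a title: no → true
  events in last 12 months ≥ 32: 20 ≥ 32 is false
  world rank < 5825: 5881 < 5825 is false
Combine:
[1.1.1] true AND false = false
[1.1] NOT false = true
[1.2.2] false OR false = false
[1.2] false OR false = false
[1] true OR false = true
[2.1.2] false OR false = false
[2.1.3] true AND true = true
[2.1] true AND false AND true = false
[2] NOT false = true
[3.1] true AND true = true
[3.2.1] false OR false = false
[3.2] NOT false = true
[3.3] true AND true = true
[3] true AND true AND true = true
[4] false → false (antecedent false ⇒ implication holds) = true
[root] true AND true AND true AND true = true
Overall: true → qualifies

Qualifies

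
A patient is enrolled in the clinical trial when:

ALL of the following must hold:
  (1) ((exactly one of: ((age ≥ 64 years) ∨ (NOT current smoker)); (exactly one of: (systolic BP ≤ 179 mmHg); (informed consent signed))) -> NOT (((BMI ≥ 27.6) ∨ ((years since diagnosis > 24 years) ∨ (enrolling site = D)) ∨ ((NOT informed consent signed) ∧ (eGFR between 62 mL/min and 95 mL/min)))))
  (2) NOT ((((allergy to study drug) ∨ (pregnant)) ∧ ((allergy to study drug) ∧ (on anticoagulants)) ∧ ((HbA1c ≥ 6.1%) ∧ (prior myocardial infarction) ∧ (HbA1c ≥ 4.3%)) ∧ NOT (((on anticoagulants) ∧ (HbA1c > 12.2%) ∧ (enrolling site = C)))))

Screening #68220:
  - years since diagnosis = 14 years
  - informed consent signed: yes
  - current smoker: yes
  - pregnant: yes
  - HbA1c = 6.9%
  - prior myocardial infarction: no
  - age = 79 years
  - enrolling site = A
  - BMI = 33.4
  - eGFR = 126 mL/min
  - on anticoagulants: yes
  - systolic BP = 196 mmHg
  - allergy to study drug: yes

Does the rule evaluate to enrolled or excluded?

Enrolled

Atomic conditions:
  age ≥ 64 years: 79 ≥ 64 is true
  NOT current smoker: yes → false
  systolic BP ≤ 179 mmHg: 196 ≤ 179 is false
  informed consent signed: yes → true
  BMI ≥ 27.6: 33.4 ≥ 27.6 is true
  years since diagnosis > 24 years: 14 > 24 is false
  enrolling site = D: A == D is false
  NOT informed consent signed: yes → false
  eGFR between 62 mL/min and 95 mL/min: 126 in [62, 95] is false
  allergy to study drug: yes → true
  pregnant: yes → true
  on anticoagulants: yes → true
  HbA1c ≥ 6.1%: 6.9 ≥ 6.1 is true
  prior myocardial infarction: no → false
  HbA1c ≥ 4.3%: 6.9 ≥ 4.3 is true
  HbA1c > 12.2%: 6.9 > 12.2 is false
  enrolling site = C: A == C is false
Combine:
[1.1.1] true OR false = true
[1.1.2] exactly-one(false, true) = true
[1.1] exactly-one(true, true) = false
[1.2.1.2] false OR false = false
[1.2.1.3] false AND false = false
[1.2.1] true OR false OR false = true
[1.2] NOT true = false
[1] false → false (antecedent false ⇒ implication holds) = true
[2.1.1] true OR true = true
[2.1.2] true AND true = true
[2.1.3] true AND false AND true = false
[2.1.4.1] true AND false AND false = false
[2.1.4] NOT false = true
[2.1] true AND true AND false AND true = false
[2] NOT false = true
[root] true AND true = true
Overall: true → enrolled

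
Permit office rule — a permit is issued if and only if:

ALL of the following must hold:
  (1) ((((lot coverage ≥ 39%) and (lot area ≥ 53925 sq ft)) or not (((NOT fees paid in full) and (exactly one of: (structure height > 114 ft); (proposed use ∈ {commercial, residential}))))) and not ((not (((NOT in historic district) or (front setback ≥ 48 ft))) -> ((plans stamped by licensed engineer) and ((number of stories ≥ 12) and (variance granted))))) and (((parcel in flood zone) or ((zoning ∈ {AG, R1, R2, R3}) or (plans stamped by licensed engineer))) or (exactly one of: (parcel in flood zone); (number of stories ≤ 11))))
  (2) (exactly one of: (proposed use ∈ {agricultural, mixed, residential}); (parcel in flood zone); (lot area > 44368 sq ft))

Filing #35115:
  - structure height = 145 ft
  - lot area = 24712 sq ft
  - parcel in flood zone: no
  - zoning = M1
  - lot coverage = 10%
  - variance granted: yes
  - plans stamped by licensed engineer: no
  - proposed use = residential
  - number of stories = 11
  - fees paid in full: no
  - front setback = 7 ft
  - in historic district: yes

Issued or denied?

Atomic conditions:
  lot coverage ≥ 39%: 10 ≥ 39 is false
  lot area ≥ 53925 sq ft: 24712 ≥ 53925 is false
  NOT fees paid in full: no → true
  structure height > 114 ft: 145 > 114 is true
  proposed use ∈ {commercial, residential}: residential is in the set → true
  NOT in historic district: yes → false
  front setback ≥ 48 ft: 7 ≥ 48 is false
  plans stamped by licensed engineer: no → false
  number of stories ≥ 12: 11 ≥ 12 is false
  variance granted: yes → true
  parcel in flood zone: no → false
  zoning ∈ {AG, R1, R2, R3}: M1 is not in the set → false
  number of stories ≤ 11: 11 ≤ 11 is true
  proposed use ∈ {agricultural, mixed, residential}: residential is in the set → true
  lot area > 44368 sq ft: 24712 > 44368 is false
Combine:
[1.1.1] false AND false = false
[1.1.2.1.2] exactly-one(true, true) = false
[1.1.2.1] true AND false = false
[1.1.2] NOT false = true
[1.1] false OR true = true
[1.2.1.1.1] false OR false = false
[1.2.1.1] NOT false = true
[1.2.1.2.2] false AND true = false
[1.2.1.2] false AND false = false
[1.2.1] true → false = false
[1.2] NOT false = true
[1.3.1.2] false OR false = false
[1.3.1] false OR false = false
[1.3.2] exactly-one(false, true) = true
[1.3] false OR true = true
[1] true AND true AND true = true
[2] exactly-one(true, false, false) = true
[root] true AND true = true
Overall: true → issued

Issued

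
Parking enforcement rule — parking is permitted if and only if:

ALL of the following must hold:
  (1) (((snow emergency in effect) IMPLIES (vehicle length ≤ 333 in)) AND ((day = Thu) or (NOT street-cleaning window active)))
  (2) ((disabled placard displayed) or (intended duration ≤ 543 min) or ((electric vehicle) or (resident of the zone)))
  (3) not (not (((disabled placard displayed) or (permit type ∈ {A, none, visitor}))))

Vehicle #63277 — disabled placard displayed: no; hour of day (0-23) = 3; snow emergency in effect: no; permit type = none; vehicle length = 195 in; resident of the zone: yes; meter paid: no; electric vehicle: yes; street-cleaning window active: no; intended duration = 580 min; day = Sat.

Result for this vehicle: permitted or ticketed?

Permitted

Atomic conditions:
  snow emergency in effect: no → false
  vehicle length ≤ 333 in: 195 ≤ 333 is true
  day = Thu: Sat == Thu is false
  NOT street-cleaning window active: no → true
  disabled placard displayed: no → false
  intended duration ≤ 543 min: 580 ≤ 543 is false
  electric vehicle: yes → true
  resident of the zone: yes → true
  permit type ∈ {A, none, visitor}: none is in the set → true
Combine:
[1.1] false → true (antecedent false ⇒ implication holds) = true
[1.2] false OR true = true
[1] true AND true = true
[2.3] true OR true = true
[2] false OR false OR true = true
[3.1.1] false OR true = true
[3.1] NOT true = false
[3] NOT false = true
[root] true AND true AND true = true
Overall: true → permitted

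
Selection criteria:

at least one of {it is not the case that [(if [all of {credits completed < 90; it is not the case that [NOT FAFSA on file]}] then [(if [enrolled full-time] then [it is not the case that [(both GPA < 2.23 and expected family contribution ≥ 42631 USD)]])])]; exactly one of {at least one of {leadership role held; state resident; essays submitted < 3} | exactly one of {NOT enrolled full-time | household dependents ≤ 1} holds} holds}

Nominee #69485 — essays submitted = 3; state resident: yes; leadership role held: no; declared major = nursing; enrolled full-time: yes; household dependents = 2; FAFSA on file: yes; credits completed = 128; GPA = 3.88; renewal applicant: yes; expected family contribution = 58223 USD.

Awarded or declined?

Atomic conditions:
  credits completed < 90: 128 < 90 is false
  NOT FAFSA on file: yes → false
  enrolled full-time: yes → true
  GPA < 2.23: 3.88 < 2.23 is false
  expected family contribution ≥ 42631 USD: 58223 ≥ 42631 is true
  leadership role held: no → false
  state resident: yes → true
  essays submitted < 3: 3 < 3 is false
  NOT enrolled full-time: yes → false
  household dependents ≤ 1: 2 ≤ 1 is false
Combine:
[1.1.1.2] NOT false = true
[1.1.1] false AND true = false
[1.1.2.2.1] false AND true = false
[1.1.2.2] NOT false = true
[1.1.2] true → true = true
[1.1] false → true (antecedent false ⇒ implication holds) = true
[1] NOT true = false
[2.1] false OR true OR false = true
[2.2] exactly-one(false, false) = false
[2] exactly-one(true, false) = true
[root] false OR true = true
Overall: true → awarded

Awarded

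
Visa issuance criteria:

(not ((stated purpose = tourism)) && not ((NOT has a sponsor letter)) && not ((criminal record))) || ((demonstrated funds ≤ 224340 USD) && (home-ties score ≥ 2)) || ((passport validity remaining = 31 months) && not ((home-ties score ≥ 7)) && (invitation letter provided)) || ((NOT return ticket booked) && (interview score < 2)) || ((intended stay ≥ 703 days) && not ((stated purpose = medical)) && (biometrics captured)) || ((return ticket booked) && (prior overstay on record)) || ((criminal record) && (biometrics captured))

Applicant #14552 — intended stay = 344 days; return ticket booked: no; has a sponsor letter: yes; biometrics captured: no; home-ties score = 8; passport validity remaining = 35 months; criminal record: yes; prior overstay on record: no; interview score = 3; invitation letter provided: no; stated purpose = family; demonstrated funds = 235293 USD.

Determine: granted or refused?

Refused

Atomic conditions:
  stated purpose = tourism: family == tourism is false
  NOT has a sponsor letter: yes → false
  criminal record: yes → true
  demonstrated funds ≤ 224340 USD: 235293 ≤ 224340 is false
  home-ties score ≥ 2: 8 ≥ 2 is true
  passport validity remaining = 31 months: 35 == 31 is false
  home-ties score ≥ 7: 8 ≥ 7 is true
  invitation letter provided: no → false
  NOT return ticket booked: no → true
  interview score < 2: 3 < 2 is false
  intended stay ≥ 703 days: 344 ≥ 703 is false
  stated purpose = medical: family == medical is false
  biometrics captured: no → false
  return ticket booked: no → false
  prior overstay on record: no → false
Combine:
[1.1] NOT false = true
[1.2] NOT false = true
[1.3] NOT true = false
[1] true AND true AND false = false
[2] false AND true = false
[3.2] NOT true = false
[3] false AND false AND false = false
[4] true AND false = false
[5.2] NOT false = true
[5] false AND true AND false = false
[6] false AND false = false
[7] true AND false = false
[root] false OR false OR false OR false OR false OR false OR false = false
Overall: false → refused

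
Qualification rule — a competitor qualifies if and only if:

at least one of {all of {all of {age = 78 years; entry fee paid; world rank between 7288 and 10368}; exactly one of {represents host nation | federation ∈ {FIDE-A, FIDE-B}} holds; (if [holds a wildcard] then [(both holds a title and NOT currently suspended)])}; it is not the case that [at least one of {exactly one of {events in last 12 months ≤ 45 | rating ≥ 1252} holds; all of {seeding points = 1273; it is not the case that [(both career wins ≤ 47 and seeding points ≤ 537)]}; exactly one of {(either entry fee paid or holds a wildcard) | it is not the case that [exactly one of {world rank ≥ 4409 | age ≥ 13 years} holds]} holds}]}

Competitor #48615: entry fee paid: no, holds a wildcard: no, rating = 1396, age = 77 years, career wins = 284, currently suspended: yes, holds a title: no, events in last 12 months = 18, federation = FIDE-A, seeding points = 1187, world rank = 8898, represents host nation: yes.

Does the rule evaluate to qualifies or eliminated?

Eliminated

Atomic conditions:
  age = 78 years: 77 == 78 is false
  entry fee paid: no → false
  world rank between 7288 and 10368: 8898 in [7288, 10368] is true
  represents host nation: yes → true
  federation ∈ {FIDE-A, FIDE-B}: FIDE-A is in the set → true
  holds a wildcard: no → false
  holds a title: no → false
  NOT currently suspended: yes → false
  events in last 12 months ≤ 45: 18 ≤ 45 is true
  rating ≥ 1252: 1396 ≥ 1252 is true
  seeding points = 1273: 1187 == 1273 is false
  career wins ≤ 47: 284 ≤ 47 is false
  seeding points ≤ 537: 1187 ≤ 537 is false
  world rank ≥ 4409: 8898 ≥ 4409 is true
  age ≥ 13 years: 77 ≥ 13 is true
Combine:
[1.1] false AND false AND true = false
[1.2] exactly-one(true, true) = false
[1.3.2] false AND false = false
[1.3] false → false (antecedent false ⇒ implication holds) = true
[1] false AND false AND true = false
[2.1.1] exactly-one(true, true) = false
[2.1.2.2.1] false AND false = false
[2.1.2.2] NOT false = true
[2.1.2] false AND true = false
[2.1.3.1] false OR false = false
[2.1.3.2.1] exactly-one(true, true) = false
[2.1.3.2] NOT false = true
[2.1.3] exactly-one(false, true) = true
[2.1] false OR false OR true = true
[2] NOT true = false
[root] false OR false = false
Overall: false → eliminated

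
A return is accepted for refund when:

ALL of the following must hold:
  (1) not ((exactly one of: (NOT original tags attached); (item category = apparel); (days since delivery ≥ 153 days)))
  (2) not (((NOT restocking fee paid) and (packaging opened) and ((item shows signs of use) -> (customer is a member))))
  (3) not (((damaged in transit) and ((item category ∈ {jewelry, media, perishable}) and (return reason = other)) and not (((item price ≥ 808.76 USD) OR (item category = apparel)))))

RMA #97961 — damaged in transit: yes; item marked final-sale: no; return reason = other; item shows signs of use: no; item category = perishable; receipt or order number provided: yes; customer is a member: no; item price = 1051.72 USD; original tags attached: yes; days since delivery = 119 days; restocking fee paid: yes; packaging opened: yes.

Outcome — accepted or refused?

Atomic conditions:
  NOT original tags attached: yes → false
  item category = apparel: perishable == apparel is false
  days since delivery ≥ 153 days: 119 ≥ 153 is false
  NOT restocking fee paid: yes → false
  packaging opened: yes → true
  item shows signs of use: no → false
  customer is a member: no → false
  damaged in transit: yes → true
  item category ∈ {jewelry, media, perishable}: perishable is in the set → true
  return reason = other: other == other is true
  item price ≥ 808.76 USD: 1051.72 ≥ 808.76 is true
Combine:
[1.1] exactly-one(false, false, false) = false
[1] NOT false = true
[2.1.3] false → false (antecedent false ⇒ implication holds) = true
[2.1] false AND true AND true = false
[2] NOT false = true
[3.1.2] true AND true = true
[3.1.3.1] true OR false = true
[3.1.3] NOT true = false
[3.1] true AND true AND false = false
[3] NOT false = true
[root] true AND true AND true = true
Overall: true → accepted

Accepted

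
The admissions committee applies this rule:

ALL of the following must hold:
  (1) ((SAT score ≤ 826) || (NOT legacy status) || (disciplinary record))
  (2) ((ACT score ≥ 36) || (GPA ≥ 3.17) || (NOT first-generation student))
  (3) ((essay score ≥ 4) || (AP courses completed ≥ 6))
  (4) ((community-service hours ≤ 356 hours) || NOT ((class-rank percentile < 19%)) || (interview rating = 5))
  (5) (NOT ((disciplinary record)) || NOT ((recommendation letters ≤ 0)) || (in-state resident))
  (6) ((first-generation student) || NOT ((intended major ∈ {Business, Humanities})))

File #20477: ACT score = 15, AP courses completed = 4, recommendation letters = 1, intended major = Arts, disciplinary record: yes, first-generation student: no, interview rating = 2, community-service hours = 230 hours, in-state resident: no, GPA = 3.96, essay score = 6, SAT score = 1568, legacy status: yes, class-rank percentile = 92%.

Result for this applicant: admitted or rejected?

Atomic conditions:
  SAT score ≤ 826: 1568 ≤ 826 is false
  NOT legacy status: yes → false
  disciplinary record: yes → true
  ACT score ≥ 36: 15 ≥ 36 is false
  GPA ≥ 3.17: 3.96 ≥ 3.17 is true
  NOT first-generation student: no → true
  essay score ≥ 4: 6 ≥ 4 is true
  AP courses completed ≥ 6: 4 ≥ 6 is false
  community-service hours ≤ 356 hours: 230 ≤ 356 is true
  class-rank percentile < 19%: 92 < 19 is false
  interview rating = 5: 2 == 5 is false
  recommendation letters ≤ 0: 1 ≤ 0 is false
  in-state resident: no → false
  first-generation student: no → false
  intended major ∈ {Business, Humanities}: Arts is not in the set → false
Combine:
[1] false OR false OR true = true
[2] false OR true OR true = true
[3] true OR false = true
[4.2] NOT false = true
[4] true OR true OR false = true
[5.1] NOT true = false
[5.2] NOT false = true
[5] false OR true OR false = true
[6.2] NOT false = true
[6] false OR true = true
[root] true AND true AND true AND true AND true AND true = true
Overall: true → admitted

Admitted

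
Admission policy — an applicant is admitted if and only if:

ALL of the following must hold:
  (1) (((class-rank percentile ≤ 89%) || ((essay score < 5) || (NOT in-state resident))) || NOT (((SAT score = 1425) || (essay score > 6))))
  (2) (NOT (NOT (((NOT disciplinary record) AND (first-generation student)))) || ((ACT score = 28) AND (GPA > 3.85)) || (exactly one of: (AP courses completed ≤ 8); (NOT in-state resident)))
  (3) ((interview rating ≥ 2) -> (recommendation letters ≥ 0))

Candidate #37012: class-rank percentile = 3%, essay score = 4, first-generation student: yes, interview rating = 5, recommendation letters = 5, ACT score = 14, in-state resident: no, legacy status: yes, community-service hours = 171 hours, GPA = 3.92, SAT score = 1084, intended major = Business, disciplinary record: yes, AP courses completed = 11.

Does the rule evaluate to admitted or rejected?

Admitted

Atomic conditions:
  class-rank percentile ≤ 89%: 3 ≤ 89 is true
  essay score < 5: 4 < 5 is true
  NOT in-state resident: no → true
  SAT score = 1425: 1084 == 1425 is false
  essay score > 6: 4 > 6 is false
  NOT disciplinary record: yes → false
  first-generation student: yes → true
  ACT score = 28: 14 == 28 is false
  GPA > 3.85: 3.92 > 3.85 is true
  AP courses completed ≤ 8: 11 ≤ 8 is false
  interview rating ≥ 2: 5 ≥ 2 is true
  recommendation letters ≥ 0: 5 ≥ 0 is true
Combine:
[1.1.2] true OR true = true
[1.1] true OR true = true
[1.2.1] false OR false = false
[1.2] NOT false = true
[1] true OR true = true
[2.1.1.1] false AND true = false
[2.1.1] NOT false = true
[2.1] NOT true = false
[2.2] false AND true = false
[2.3] exactly-one(false, true) = true
[2] false OR false OR true = true
[3] true → true = true
[root] true AND true AND true = true
Overall: true → admitted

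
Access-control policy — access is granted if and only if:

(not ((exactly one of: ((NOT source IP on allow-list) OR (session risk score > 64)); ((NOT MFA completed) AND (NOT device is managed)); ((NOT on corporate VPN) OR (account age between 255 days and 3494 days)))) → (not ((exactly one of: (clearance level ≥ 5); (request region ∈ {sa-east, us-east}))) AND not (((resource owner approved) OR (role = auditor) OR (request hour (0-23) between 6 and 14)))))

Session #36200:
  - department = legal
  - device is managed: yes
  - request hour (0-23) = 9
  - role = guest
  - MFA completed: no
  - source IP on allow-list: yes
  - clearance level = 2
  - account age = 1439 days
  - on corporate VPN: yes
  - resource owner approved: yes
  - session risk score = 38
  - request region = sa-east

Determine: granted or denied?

Granted

Atomic conditions:
  NOT source IP on allow-list: yes → false
  session risk score > 64: 38 > 64 is false
  NOT MFA completed: no → true
  NOT device is managed: yes → false
  NOT on corporate VPN: yes → false
  account age between 255 days and 3494 days: 1439 in [255, 3494] is true
  clearance level ≥ 5: 2 ≥ 5 is false
  request region ∈ {sa-east, us-east}: sa-east is in the set → true
  resource owner approved: yes → true
  role = auditor: guest == auditor is false
  request hour (0-23) between 6 and 14: 9 in [6, 14] is true
Combine:
[1.1.1] false OR false = false
[1.1.2] true AND false = false
[1.1.3] false OR true = true
[1.1] exactly-one(false, false, true) = true
[1] NOT true = false
[2.1.1] exactly-one(false, true) = true
[2.1] NOT true = false
[2.2.1] true OR false OR true = true
[2.2] NOT true = false
[2] false AND false = false
[root] false → false (antecedent false ⇒ implication holds) = true
Overall: true → granted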